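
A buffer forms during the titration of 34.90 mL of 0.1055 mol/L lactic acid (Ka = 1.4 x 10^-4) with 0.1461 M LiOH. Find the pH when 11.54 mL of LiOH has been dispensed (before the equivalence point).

Initial n(HC3H5O3) = 0.1055 x 0.03490 = 0.003682 mol.
n(LiOH) added = 0.1461 x 0.01154 = 0.001686 mol, converting that many moles of HC3H5O3 to C3H5O3-.
Remaining n(HC3H5O3) = 0.001996 mol; n(C3H5O3-) = 0.001686 mol.
By Henderson-Hasselbalch, pH = pKa + log([A^-]/[HA]) = 3.85 + log(0.001686/0.001996) = 3.85 + (-0.07) = 3.78.

3.78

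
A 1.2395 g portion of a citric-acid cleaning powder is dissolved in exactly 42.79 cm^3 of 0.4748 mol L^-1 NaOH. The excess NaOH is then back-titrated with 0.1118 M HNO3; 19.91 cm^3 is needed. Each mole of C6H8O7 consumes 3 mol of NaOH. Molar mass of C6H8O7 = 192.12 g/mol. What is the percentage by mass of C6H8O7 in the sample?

Total n(NaOH) added = 0.4748 x 0.04279 = 0.02032 mol.
n(HNO3) used = 0.1118 x 0.01991 = 0.002226 mol, which equals the excess n(NaOH).
So n(NaOH) consumed by the sample = 0.02032 - 0.002226 = 0.01809 mol.
n(C6H8O7) = 0.01809 / 3 = 0.006030 mol.
mass C6H8O7 = 0.006030 x 192.12 = 1.159 g, so %C6H8O7 = 1.159/1.2395 x 100 = 93.5%.

93.5%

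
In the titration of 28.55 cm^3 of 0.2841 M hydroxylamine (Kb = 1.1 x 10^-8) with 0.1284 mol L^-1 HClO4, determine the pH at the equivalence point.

n(NH2OH) = 0.2841 x 0.02855 = 0.008111 mol; V(HClO4) at equivalence = 0.008111/0.1284 = 0.06317 L.
At equivalence the base is fully converted to NH3OH+; total volume = 0.09172 L, so [NH3OH+] = 0.008111/0.09172 = 0.08843 M.
Ka(NH3OH+) = Kw/Kb = 1.0e-14 / 1.1 x 10^-8 = 9.09e-7.
[H^+] = sqrt(Ka x [NH3OH+]) = sqrt(9.09e-7 x 0.08843) = 0.000284 M.
pH = -log(0.000284) = 3.55.

3.55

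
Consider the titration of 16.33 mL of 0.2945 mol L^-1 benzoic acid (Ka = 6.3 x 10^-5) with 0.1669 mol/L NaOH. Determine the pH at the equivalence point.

n(C6H5COOH) = 0.2945 x 0.01633 = 0.004809 mol; V(NaOH) at equivalence = 0.004809/0.1669 = 0.02881 L.
At equivalence all the acid is converted to C6H5COO-; total volume = 0.01633 + 0.02881 = 0.04514 L, so [C6H5COO-] = 0.004809/0.04514 = 0.1065 M.
Kb = Kw/Ka = 1.0e-14 / 6.3 x 10^-5 = 1.59e-10.
[OH^-] = sqrt(Kb x [C6H5COO-]) = sqrt(1.59e-10 x 0.1065) = 4.11e-6 M.
pOH = 5.39, so pH = 14.00 - 5.39 = 8.61.

8.61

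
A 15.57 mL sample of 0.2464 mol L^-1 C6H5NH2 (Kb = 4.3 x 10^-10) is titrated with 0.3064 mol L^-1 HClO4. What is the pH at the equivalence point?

2.75

n(C6H5NH2) = 0.2464 x 0.01557 = 0.003836 mol; V(HClO4) at equivalence = 0.003836/0.3064 = 0.01252 L.
At equivalence the base is fully converted to C6H5NH3+; total volume = 0.02809 L, so [C6H5NH3+] = 0.003836/0.02809 = 0.1366 M.
Ka(C6H5NH3+) = Kw/Kb = 1.0e-14 / 4.3 x 10^-10 = 2.33e-5.
[H^+] = sqrt(Ka x [C6H5NH3+]) = sqrt(2.33e-5 x 0.1366) = 0.00178 M.
pH = -log(0.00178) = 2.75.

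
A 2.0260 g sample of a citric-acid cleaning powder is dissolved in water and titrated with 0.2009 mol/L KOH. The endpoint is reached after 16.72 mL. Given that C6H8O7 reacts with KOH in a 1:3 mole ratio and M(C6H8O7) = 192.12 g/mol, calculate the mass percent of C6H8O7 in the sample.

n(KOH) = 0.2009 x 0.01672 = 0.003359 mol.
n(C6H8O7) = 0.003359 / 3 = 0.001120 mol.
mass of C6H8O7 = 0.001120 x 192.12 = 0.2151 g.
% purity = 0.2151 / 2.0260 x 100 = 10.6%.

10.6%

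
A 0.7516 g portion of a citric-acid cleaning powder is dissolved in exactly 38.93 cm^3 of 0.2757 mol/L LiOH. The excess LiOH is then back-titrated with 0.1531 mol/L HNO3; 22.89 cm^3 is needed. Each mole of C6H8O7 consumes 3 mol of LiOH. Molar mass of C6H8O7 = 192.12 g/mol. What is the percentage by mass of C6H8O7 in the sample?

Total n(LiOH) added = 0.2757 x 0.03893 = 0.01073 mol.
n(HNO3) used = 0.1531 x 0.02289 = 0.003504 mol, which equals the excess n(LiOH).
So n(LiOH) consumed by the sample = 0.01073 - 0.003504 = 0.007229 mol.
n(C6H8O7) = 0.007229 / 3 = 0.002410 mol.
mass C6H8O7 = 0.002410 x 192.12 = 0.4629 g, so %C6H8O7 = 0.4629/0.7516 x 100 = 61.6%.

61.6%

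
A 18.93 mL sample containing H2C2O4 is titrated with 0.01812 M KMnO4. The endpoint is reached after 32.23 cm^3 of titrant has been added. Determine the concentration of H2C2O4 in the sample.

n(KMnO4) = 0.01812 x 0.03223 = 0.0005840 mol.
From the balanced equation, 2 mol KMnO4 reacts with 5 mol H2C2O4, so n(H2C2O4) = 0.0005840 x 5/2 = 0.001460 mol.
[H2C2O4] = 0.001460 / 0.01893 L = 0.0771 M.

0.0771 M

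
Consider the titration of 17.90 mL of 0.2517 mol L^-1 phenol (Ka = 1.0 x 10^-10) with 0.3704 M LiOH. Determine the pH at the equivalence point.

n(C6H5OH) = 0.2517 x 0.01790 = 0.004505 mol; V(LiOH) at equivalence = 0.004505/0.3704 = 0.01216 L.
At equivalence all the acid is converted to C6H5O-; total volume = 0.01790 + 0.01216 = 0.03006 L, so [C6H5O-] = 0.004505/0.03006 = 0.1499 M.
Kb = Kw/Ka = 1.0e-14 / 1.0 x 10^-10 = 0.000100.
[OH^-] = sqrt(Kb x [C6H5O-]) = sqrt(0.000100 x 0.1499) = 0.00387 M.
pOH = 2.41, so pH = 14.00 - 2.41 = 11.59.

11.59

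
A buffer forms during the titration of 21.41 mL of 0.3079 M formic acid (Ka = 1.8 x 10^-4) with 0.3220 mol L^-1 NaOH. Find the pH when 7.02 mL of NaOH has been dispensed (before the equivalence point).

Initial n(HCOOH) = 0.3079 x 0.02141 = 0.006592 mol.
n(NaOH) added = 0.3220 x 0.007020 = 0.002260 mol, converting that many moles of HCOOH to HCOO-.
Remaining n(HCOOH) = 0.004332 mol; n(HCOO-) = 0.002260 mol.
By Henderson-Hasselbalch, pH = pKa + log([A^-]/[HA]) = 3.74 + log(0.002260/0.004332) = 3.74 + (-0.28) = 3.46.

3.46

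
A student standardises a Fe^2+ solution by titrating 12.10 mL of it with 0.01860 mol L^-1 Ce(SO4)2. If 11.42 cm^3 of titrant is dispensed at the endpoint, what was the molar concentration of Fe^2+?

0.0176 M

n(Ce(SO4)2) = 0.01860 x 0.01142 = 0.0002124 mol.
From the balanced equation, 1 mol Ce(SO4)2 reacts with 1 mol Fe^2+, so n(Fe^2+) = 0.0002124 x 1/1 = 0.0002124 mol.
[Fe^2+] = 0.0002124 / 0.01210 L = 0.0176 M.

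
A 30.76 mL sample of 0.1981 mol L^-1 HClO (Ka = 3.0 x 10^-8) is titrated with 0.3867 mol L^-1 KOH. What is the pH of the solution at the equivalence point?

10.32

n(HClO) = 0.1981 x 0.03076 = 0.006094 mol; V(KOH) at equivalence = 0.006094/0.3867 = 0.01576 L.
At equivalence all the acid is converted to ClO-; total volume = 0.03076 + 0.01576 = 0.04652 L, so [ClO-] = 0.006094/0.04652 = 0.1310 M.
Kb = Kw/Ka = 1.0e-14 / 3.0 x 10^-8 = 3.33e-7.
[OH^-] = sqrt(Kb x [ClO-]) = sqrt(3.33e-7 x 0.1310) = 0.000209 M.
pOH = 3.68, so pH = 14.00 - 3.68 = 10.32.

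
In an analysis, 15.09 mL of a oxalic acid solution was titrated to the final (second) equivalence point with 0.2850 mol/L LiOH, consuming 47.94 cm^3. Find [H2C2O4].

0.453 M

n(LiOH) = 0.2850 x 0.04794 = 0.01366 mol.
At the final (second) equivalence point, 2 mol OH^- react per mol H2C2O4, so n(H2C2O4) = 0.01366 / 2 = 0.006831 mol.
[H2C2O4] = 0.006831 / 0.01509 L = 0.453 M.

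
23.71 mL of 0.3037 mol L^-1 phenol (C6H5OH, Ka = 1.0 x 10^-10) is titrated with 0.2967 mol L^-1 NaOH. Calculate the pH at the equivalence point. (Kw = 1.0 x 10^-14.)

11.59

n(C6H5OH) = 0.3037 x 0.02371 = 0.007201 mol; V(NaOH) at equivalence = 0.007201/0.2967 = 0.02427 L.
At equivalence all the acid is converted to C6H5O-; total volume = 0.02371 + 0.02427 = 0.04798 L, so [C6H5O-] = 0.007201/0.04798 = 0.1501 M.
Kb = Kw/Ka = 1.0e-14 / 1.0 x 10^-10 = 0.000100.
[OH^-] = sqrt(Kb x [C6H5O-]) = sqrt(0.000100 x 0.1501) = 0.00387 M.
pOH = 2.41, so pH = 14.00 - 2.41 = 11.59.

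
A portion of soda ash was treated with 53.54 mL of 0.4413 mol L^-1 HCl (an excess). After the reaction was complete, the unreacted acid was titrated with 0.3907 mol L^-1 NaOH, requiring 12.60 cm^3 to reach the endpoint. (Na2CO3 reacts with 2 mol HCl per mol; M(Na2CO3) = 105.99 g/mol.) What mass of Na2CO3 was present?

0.991 g

Total n(HCl) added = 0.4413 x 0.05354 = 0.02363 mol.
n(NaOH) used = 0.3907 x 0.01260 = 0.004923 mol, which equals the excess n(HCl).
So n(HCl) consumed by the sample = 0.02363 - 0.004923 = 0.01870 mol.
n(Na2CO3) = 0.01870 / 2 = 0.009352 mol.
mass = 0.009352 mol x 105.99 g/mol = 0.991 g.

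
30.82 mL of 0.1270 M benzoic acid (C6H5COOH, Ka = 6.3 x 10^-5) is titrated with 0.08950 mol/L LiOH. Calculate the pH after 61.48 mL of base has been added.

n(acid) = 0.1270 x 0.03082 = 0.003914 mol; n(LiOH) added = 0.08950 x 0.06148 = 0.005502 mol.
Base is in excess by 0.005502 - 0.003914 = 0.001588 mol in a total volume of 0.09230 L.
[OH^-] = 0.001588/0.09230 = 0.01721 M, so pOH = 1.76 and pH = 14.00 - 1.76 = 12.24.

12.24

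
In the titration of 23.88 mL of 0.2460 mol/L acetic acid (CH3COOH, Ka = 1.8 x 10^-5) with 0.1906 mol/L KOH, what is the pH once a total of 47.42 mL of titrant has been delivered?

n(acid) = 0.2460 x 0.02388 = 0.005874 mol; n(KOH) added = 0.1906 x 0.04742 = 0.009038 mol.
Base is in excess by 0.009038 - 0.005874 = 0.003164 mol in a total volume of 0.07130 L.
[OH^-] = 0.003164/0.07130 = 0.04437 M, so pOH = 1.35 and pH = 14.00 - 1.35 = 12.65.

12.65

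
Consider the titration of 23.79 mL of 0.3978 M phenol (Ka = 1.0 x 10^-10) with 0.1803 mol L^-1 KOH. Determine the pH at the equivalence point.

11.55

n(C6H5OH) = 0.3978 x 0.02379 = 0.009464 mol; V(KOH) at equivalence = 0.009464/0.1803 = 0.05249 L.
At equivalence all the acid is converted to C6H5O-; total volume = 0.02379 + 0.05249 = 0.07628 L, so [C6H5O-] = 0.009464/0.07628 = 0.1241 M.
Kb = Kw/Ka = 1.0e-14 / 1.0 x 10^-10 = 0.000100.
[OH^-] = sqrt(Kb x [C6H5O-]) = sqrt(0.000100 x 0.1241) = 0.00352 M.
pOH = 2.45, so pH = 14.00 - 2.45 = 11.55.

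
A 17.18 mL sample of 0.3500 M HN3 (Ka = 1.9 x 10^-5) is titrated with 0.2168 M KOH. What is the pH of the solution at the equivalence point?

8.92

n(HN3) = 0.3500 x 0.01718 = 0.006013 mol; V(KOH) at equivalence = 0.006013/0.2168 = 0.02774 L.
At equivalence all the acid is converted to N3-; total volume = 0.01718 + 0.02774 = 0.04492 L, so [N3-] = 0.006013/0.04492 = 0.1339 M.
Kb = Kw/Ka = 1.0e-14 / 1.9 x 10^-5 = 5.26e-10.
[OH^-] = sqrt(Kb x [N3-]) = sqrt(5.26e-10 x 0.1339) = 8.39e-6 M.
pOH = 5.08, so pH = 14.00 - 5.08 = 8.92.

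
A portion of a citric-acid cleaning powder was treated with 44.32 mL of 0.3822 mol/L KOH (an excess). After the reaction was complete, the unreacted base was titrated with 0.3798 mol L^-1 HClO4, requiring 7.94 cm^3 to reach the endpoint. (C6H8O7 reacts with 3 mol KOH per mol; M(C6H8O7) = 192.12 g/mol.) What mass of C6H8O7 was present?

0.892 g

Total n(KOH) added = 0.3822 x 0.04432 = 0.01694 mol.
n(HClO4) used = 0.3798 x 0.007940 = 0.003016 mol, which equals the excess n(KOH).
So n(KOH) consumed by the sample = 0.01694 - 0.003016 = 0.01392 mol.
n(C6H8O7) = 0.01392 / 3 = 0.004641 mol.
mass = 0.004641 mol x 192.12 g/mol = 0.892 g.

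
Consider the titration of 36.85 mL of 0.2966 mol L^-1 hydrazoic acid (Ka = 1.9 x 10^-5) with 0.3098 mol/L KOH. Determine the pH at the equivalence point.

n(HN3) = 0.2966 x 0.03685 = 0.01093 mol; V(KOH) at equivalence = 0.01093/0.3098 = 0.03528 L.
At equivalence all the acid is converted to N3-; total volume = 0.03685 + 0.03528 = 0.07213 L, so [N3-] = 0.01093/0.07213 = 0.1515 M.
Kb = Kw/Ka = 1.0e-14 / 1.9 x 10^-5 = 5.26e-10.
[OH^-] = sqrt(Kb x [N3-]) = sqrt(5.26e-10 x 0.1515) = 8.93e-6 M.
pOH = 5.05, so pH = 14.00 - 5.05 = 8.95.

8.95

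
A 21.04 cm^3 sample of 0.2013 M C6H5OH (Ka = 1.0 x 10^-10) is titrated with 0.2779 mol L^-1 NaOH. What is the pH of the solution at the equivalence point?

n(C6H5OH) = 0.2013 x 0.02104 = 0.004235 mol; V(NaOH) at equivalence = 0.004235/0.2779 = 0.01524 L.
At equivalence all the acid is converted to C6H5O-; total volume = 0.02104 + 0.01524 = 0.03628 L, so [C6H5O-] = 0.004235/0.03628 = 0.1167 M.
Kb = Kw/Ka = 1.0e-14 / 1.0 x 10^-10 = 0.000100.
[OH^-] = sqrt(Kb x [C6H5O-]) = sqrt(0.000100 x 0.1167) = 0.00342 M.
pOH = 2.47, so pH = 14.00 - 2.47 = 11.53.

11.53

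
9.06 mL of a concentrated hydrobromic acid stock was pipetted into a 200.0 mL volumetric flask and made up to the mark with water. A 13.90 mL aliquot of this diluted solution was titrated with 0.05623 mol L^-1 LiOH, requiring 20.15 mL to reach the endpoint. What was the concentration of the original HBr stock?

1.80 M

n(LiOH) = 0.05623 x 0.02015 = 0.001133 mol.
n(HBr) in the aliquot = 0.001133 mol.
[diluted HBr] = 0.001133 / 0.01390 = 0.08151 M.
Dilution factor = 200.0/9.060 = 22.08, so [stock] = 0.08151 x 22.08 = 1.80 M.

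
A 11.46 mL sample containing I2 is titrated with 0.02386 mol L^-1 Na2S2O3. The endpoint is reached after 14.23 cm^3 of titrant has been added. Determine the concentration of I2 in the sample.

0.0148 M

n(Na2S2O3) = 0.02386 x 0.01423 = 0.0003395 mol.
From the balanced equation, 2 mol Na2S2O3 reacts with 1 mol I2, so n(I2) = 0.0003395 x 1/2 = 0.0001698 mol.
[I2] = 0.0001698 / 0.01146 L = 0.0148 M.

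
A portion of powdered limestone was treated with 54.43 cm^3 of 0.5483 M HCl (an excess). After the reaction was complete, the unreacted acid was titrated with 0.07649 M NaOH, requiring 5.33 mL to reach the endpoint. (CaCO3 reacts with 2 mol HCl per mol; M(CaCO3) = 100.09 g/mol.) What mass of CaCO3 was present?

1.47 g

Total n(HCl) added = 0.5483 x 0.05443 = 0.02984 mol.
n(NaOH) used = 0.07649 x 0.005330 = 0.0004077 mol, which equals the excess n(HCl).
So n(HCl) consumed by the sample = 0.02984 - 0.0004077 = 0.02944 mol.
n(CaCO3) = 0.02944 / 2 = 0.01472 mol.
mass = 0.01472 mol x 100.09 g/mol = 1.47 g.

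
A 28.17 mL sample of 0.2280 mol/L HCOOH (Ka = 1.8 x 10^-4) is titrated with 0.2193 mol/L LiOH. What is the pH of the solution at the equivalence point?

n(HCOOH) = 0.2280 x 0.02817 = 0.006423 mol; V(LiOH) at equivalence = 0.006423/0.2193 = 0.02929 L.
At equivalence all the acid is converted to HCOO-; total volume = 0.02817 + 0.02929 = 0.05746 L, so [HCOO-] = 0.006423/0.05746 = 0.1118 M.
Kb = Kw/Ka = 1.0e-14 / 1.8 x 10^-4 = 5.56e-11.
[OH^-] = sqrt(Kb x [HCOO-]) = sqrt(5.56e-11 x 0.1118) = 2.49e-6 M.
pOH = 5.60, so pH = 14.00 - 5.60 = 8.40.

8.40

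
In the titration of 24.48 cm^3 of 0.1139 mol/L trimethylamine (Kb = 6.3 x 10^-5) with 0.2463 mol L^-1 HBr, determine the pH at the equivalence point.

5.45

n((CH3)3N) = 0.1139 x 0.02448 = 0.002788 mol; V(HBr) at equivalence = 0.002788/0.2463 = 0.01132 L.
At equivalence the base is fully converted to (CH3)3NH+; total volume = 0.03580 L, so [(CH3)3NH+] = 0.002788/0.03580 = 0.07788 M.
Ka((CH3)3NH+) = Kw/Kb = 1.0e-14 / 6.3 x 10^-5 = 1.59e-10.
[H^+] = sqrt(Ka x [(CH3)3NH+]) = sqrt(1.59e-10 x 0.07788) = 3.52e-6 M.
pH = -log(3.52e-6) = 5.45.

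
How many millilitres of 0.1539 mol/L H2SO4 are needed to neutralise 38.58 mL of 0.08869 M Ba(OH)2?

n(Ba(OH)2) = 0.08869 mol/L x 0.03858 L = 0.003422 mol.
At equivalence n(H2SO4) = n(Ba(OH)2) = 0.003422 mol.
V(H2SO4) = 0.003422 / 0.1539 = 0.02223 L = 22.2 mL.

22.2 mL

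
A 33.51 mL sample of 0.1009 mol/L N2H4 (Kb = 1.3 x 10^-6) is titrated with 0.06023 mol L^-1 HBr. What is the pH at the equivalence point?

4.77

n(N2H4) = 0.1009 x 0.03351 = 0.003381 mol; V(HBr) at equivalence = 0.003381/0.06023 = 0.05614 L.
At equivalence the base is fully converted to N2H5+; total volume = 0.08965 L, so [N2H5+] = 0.003381/0.08965 = 0.03772 M.
Ka(N2H5+) = Kw/Kb = 1.0e-14 / 1.3 x 10^-6 = 7.69e-9.
[H^+] = sqrt(Ka x [N2H5+]) = sqrt(7.69e-9 x 0.03772) = 1.70e-5 M.
pH = -log(1.70e-5) = 4.77.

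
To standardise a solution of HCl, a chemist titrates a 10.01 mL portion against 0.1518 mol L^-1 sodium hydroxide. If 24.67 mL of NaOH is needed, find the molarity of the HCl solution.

0.374 M

n(NaOH) delivered = 0.1518 x 0.02467 = 0.003745 mol.
For a 1:1 reaction, n(HCl) = 0.003745 mol.
[HCl] = 0.003745 mol / 0.01001 L = 0.374 M.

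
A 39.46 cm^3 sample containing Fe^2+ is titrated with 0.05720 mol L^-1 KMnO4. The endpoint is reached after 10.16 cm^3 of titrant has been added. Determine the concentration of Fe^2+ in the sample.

0.0736 M

n(KMnO4) = 0.05720 x 0.01016 = 0.0005812 mol.
From the balanced equation, 1 mol KMnO4 reacts with 5 mol Fe^2+, so n(Fe^2+) = 0.0005812 x 5/1 = 0.002906 mol.
[Fe^2+] = 0.002906 / 0.03946 L = 0.0736 M.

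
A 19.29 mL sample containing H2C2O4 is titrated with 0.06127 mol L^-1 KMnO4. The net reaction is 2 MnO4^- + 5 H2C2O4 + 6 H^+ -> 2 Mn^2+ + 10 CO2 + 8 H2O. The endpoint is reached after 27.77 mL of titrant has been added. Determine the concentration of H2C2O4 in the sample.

n(KMnO4) = 0.06127 x 0.02777 = 0.001701 mol.
From the balanced equation, 2 mol KMnO4 reacts with 5 mol H2C2O4, so n(H2C2O4) = 0.001701 x 5/2 = 0.004254 mol.
[H2C2O4] = 0.004254 / 0.01929 L = 0.221 M.

0.221 M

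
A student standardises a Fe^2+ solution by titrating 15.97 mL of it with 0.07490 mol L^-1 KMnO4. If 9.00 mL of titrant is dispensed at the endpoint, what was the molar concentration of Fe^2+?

0.211 M

n(KMnO4) = 0.07490 x 0.009000 = 0.0006741 mol.
From the balanced equation, 1 mol KMnO4 reacts with 5 mol Fe^2+, so n(Fe^2+) = 0.0006741 x 5/1 = 0.003370 mol.
[Fe^2+] = 0.003370 / 0.01597 L = 0.211 M.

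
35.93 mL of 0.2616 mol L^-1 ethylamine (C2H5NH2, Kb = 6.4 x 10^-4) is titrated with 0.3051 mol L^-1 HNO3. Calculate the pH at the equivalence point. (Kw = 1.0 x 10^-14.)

5.83

n(C2H5NH2) = 0.2616 x 0.03593 = 0.009399 mol; V(HNO3) at equivalence = 0.009399/0.3051 = 0.03081 L.
At equivalence the base is fully converted to C2H5NH3+; total volume = 0.06674 L, so [C2H5NH3+] = 0.009399/0.06674 = 0.1408 M.
Ka(C2H5NH3+) = Kw/Kb = 1.0e-14 / 6.4 x 10^-4 = 1.56e-11.
[H^+] = sqrt(Ka x [C2H5NH3+]) = sqrt(1.56e-11 x 0.1408) = 1.48e-6 M.
pH = -log(1.48e-6) = 5.83.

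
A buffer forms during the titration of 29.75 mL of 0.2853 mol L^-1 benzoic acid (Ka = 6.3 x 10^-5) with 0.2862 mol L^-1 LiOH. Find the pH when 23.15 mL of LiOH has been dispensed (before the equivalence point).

4.75

Initial n(C6H5COOH) = 0.2853 x 0.02975 = 0.008488 mol.
n(LiOH) added = 0.2862 x 0.02315 = 0.006626 mol, converting that many moles of C6H5COOH to C6H5COO-.
Remaining n(C6H5COOH) = 0.001862 mol; n(C6H5COO-) = 0.006626 mol.
By Henderson-Hasselbalch, pH = pKa + log([A^-]/[HA]) = 4.20 + log(0.006626/0.001862) = 4.20 + (+0.55) = 4.75.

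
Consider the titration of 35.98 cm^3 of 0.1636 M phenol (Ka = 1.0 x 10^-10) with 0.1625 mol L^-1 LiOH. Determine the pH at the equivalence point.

n(C6H5OH) = 0.1636 x 0.03598 = 0.005886 mol; V(LiOH) at equivalence = 0.005886/0.1625 = 0.03622 L.
At equivalence all the acid is converted to C6H5O-; total volume = 0.03598 + 0.03622 = 0.07220 L, so [C6H5O-] = 0.005886/0.07220 = 0.08152 M.
Kb = Kw/Ka = 1.0e-14 / 1.0 x 10^-10 = 0.000100.
[OH^-] = sqrt(Kb x [C6H5O-]) = sqrt(0.000100 x 0.08152) = 0.00286 M.
pOH = 2.54, so pH = 14.00 - 2.54 = 11.46.

11.46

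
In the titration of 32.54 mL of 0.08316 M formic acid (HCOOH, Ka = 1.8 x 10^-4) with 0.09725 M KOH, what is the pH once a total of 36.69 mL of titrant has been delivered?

n(acid) = 0.08316 x 0.03254 = 0.002706 mol; n(KOH) added = 0.09725 x 0.03669 = 0.003568 mol.
Base is in excess by 0.003568 - 0.002706 = 0.0008621 mol in a total volume of 0.06923 L.
[OH^-] = 0.0008621/0.06923 = 0.01245 M, so pOH = 1.90 and pH = 14.00 - 1.90 = 12.10.

12.10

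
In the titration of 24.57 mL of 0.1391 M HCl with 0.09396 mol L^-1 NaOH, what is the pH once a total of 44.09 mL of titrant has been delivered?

n(acid) = 0.1391 x 0.02457 = 0.003418 mol; n(NaOH) added = 0.09396 x 0.04409 = 0.004143 mol.
Base is in excess by 0.004143 - 0.003418 = 0.0007250 mol in a total volume of 0.06866 L.
[OH^-] = 0.0007250/0.06866 = 0.01056 M, so pOH = 1.98 and pH = 14.00 - 1.98 = 12.02.

12.02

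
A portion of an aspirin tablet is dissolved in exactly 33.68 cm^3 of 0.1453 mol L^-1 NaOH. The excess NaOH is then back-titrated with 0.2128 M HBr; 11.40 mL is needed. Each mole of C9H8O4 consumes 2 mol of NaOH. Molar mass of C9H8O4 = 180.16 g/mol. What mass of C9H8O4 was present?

0.222 g

Total n(NaOH) added = 0.1453 x 0.03368 = 0.004894 mol.
n(HBr) used = 0.2128 x 0.01140 = 0.002426 mol, which equals the excess n(NaOH).
So n(NaOH) consumed by the sample = 0.004894 - 0.002426 = 0.002468 mol.
n(C9H8O4) = 0.002468 / 2 = 0.001234 mol.
mass = 0.001234 mol x 180.16 g/mol = 0.222 g.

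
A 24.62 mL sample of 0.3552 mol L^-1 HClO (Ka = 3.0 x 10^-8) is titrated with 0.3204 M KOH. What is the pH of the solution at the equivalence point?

n(HClO) = 0.3552 x 0.02462 = 0.008745 mol; V(KOH) at equivalence = 0.008745/0.3204 = 0.02729 L.
At equivalence all the acid is converted to ClO-; total volume = 0.02462 + 0.02729 = 0.05191 L, so [ClO-] = 0.008745/0.05191 = 0.1685 M.
Kb = Kw/Ka = 1.0e-14 / 3.0 x 10^-8 = 3.33e-7.
[OH^-] = sqrt(Kb x [ClO-]) = sqrt(3.33e-7 x 0.1685) = 0.000237 M.
pOH = 3.63, so pH = 14.00 - 3.63 = 10.37.

10.37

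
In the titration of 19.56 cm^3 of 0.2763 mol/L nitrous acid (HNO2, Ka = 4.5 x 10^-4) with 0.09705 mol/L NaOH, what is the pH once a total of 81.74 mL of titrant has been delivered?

n(acid) = 0.2763 x 0.01956 = 0.005404 mol; n(NaOH) added = 0.09705 x 0.08174 = 0.007933 mol.
Base is in excess by 0.007933 - 0.005404 = 0.002528 mol in a total volume of 0.1013 L.
[OH^-] = 0.002528/0.1013 = 0.02496 M, so pOH = 1.60 and pH = 14.00 - 1.60 = 12.40.

12.40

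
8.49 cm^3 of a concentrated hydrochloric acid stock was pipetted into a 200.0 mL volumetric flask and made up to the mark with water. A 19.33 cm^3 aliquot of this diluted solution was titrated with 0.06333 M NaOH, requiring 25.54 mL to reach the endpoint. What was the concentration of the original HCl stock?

n(NaOH) = 0.06333 x 0.02554 = 0.001617 mol.
n(HCl) in the aliquot = 0.001617 mol.
[diluted HCl] = 0.001617 / 0.01933 = 0.08368 M.
Dilution factor = 200.0/8.490 = 23.56, so [stock] = 0.08368 x 23.56 = 1.97 M.

1.97 M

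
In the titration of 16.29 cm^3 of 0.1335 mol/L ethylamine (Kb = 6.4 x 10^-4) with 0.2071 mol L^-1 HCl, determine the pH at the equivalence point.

n(C2H5NH2) = 0.1335 x 0.01629 = 0.002175 mol; V(HCl) at equivalence = 0.002175/0.2071 = 0.01050 L.
At equivalence the base is fully converted to C2H5NH3+; total volume = 0.02679 L, so [C2H5NH3+] = 0.002175/0.02679 = 0.08117 M.
Ka(C2H5NH3+) = Kw/Kb = 1.0e-14 / 6.4 x 10^-4 = 1.56e-11.
[H^+] = sqrt(Ka x [C2H5NH3+]) = sqrt(1.56e-11 x 0.08117) = 1.13e-6 M.
pH = -log(1.13e-6) = 5.95.

5.95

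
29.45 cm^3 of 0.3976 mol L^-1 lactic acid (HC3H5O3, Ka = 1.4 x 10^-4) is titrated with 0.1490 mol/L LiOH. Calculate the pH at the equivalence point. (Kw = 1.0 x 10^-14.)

n(HC3H5O3) = 0.3976 x 0.02945 = 0.01171 mol; V(LiOH) at equivalence = 0.01171/0.1490 = 0.07859 L.
At equivalence all the acid is converted to C3H5O3-; total volume = 0.02945 + 0.07859 = 0.1080 L, so [C3H5O3-] = 0.01171/0.1080 = 0.1084 M.
Kb = Kw/Ka = 1.0e-14 / 1.4 x 10^-4 = 7.14e-11.
[OH^-] = sqrt(Kb x [C3H5O3-]) = sqrt(7.14e-11 x 0.1084) = 2.78e-6 M.
pOH = 5.56, so pH = 14.00 - 5.56 = 8.44.

8.44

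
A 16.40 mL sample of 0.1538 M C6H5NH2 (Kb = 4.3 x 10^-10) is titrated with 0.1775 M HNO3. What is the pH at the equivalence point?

n(C6H5NH2) = 0.1538 x 0.01640 = 0.002522 mol; V(HNO3) at equivalence = 0.002522/0.1775 = 0.01421 L.
At equivalence the base is fully converted to C6H5NH3+; total volume = 0.03061 L, so [C6H5NH3+] = 0.002522/0.03061 = 0.08240 M.
Ka(C6H5NH3+) = Kw/Kb = 1.0e-14 / 4.3 x 10^-10 = 2.33e-5.
[H^+] = sqrt(Ka x [C6H5NH3+]) = sqrt(2.33e-5 x 0.08240) = 0.00138 M.
pH = -log(0.00138) = 2.86.

2.86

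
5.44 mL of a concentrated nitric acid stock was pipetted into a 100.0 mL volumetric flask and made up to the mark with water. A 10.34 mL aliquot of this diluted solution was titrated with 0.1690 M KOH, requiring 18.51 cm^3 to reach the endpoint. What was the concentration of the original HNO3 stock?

n(KOH) = 0.1690 x 0.01851 = 0.003128 mol.
n(HNO3) in the aliquot = 0.003128 mol.
[diluted HNO3] = 0.003128 / 0.01034 = 0.3025 M.
Dilution factor = 100.0/5.440 = 18.38, so [stock] = 0.3025 x 18.38 = 5.56 M.

5.56 M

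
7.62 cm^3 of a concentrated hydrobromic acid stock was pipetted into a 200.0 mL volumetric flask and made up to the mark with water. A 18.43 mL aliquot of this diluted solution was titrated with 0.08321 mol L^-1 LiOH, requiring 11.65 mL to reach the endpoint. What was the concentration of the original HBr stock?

n(LiOH) = 0.08321 x 0.01165 = 0.0009694 mol.
n(HBr) in the aliquot = 0.0009694 mol.
[diluted HBr] = 0.0009694 / 0.01843 = 0.05260 M.
Dilution factor = 200.0/7.620 = 26.25, so [stock] = 0.05260 x 26.25 = 1.38 M.

1.38 M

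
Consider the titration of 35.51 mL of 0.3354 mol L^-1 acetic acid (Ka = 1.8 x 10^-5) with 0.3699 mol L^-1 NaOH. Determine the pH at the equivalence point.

n(CH3COOH) = 0.3354 x 0.03551 = 0.01191 mol; V(NaOH) at equivalence = 0.01191/0.3699 = 0.03220 L.
At equivalence all the acid is converted to CH3COO-; total volume = 0.03551 + 0.03220 = 0.06771 L, so [CH3COO-] = 0.01191/0.06771 = 0.1759 M.
Kb = Kw/Ka = 1.0e-14 / 1.8 x 10^-5 = 5.56e-10.
[OH^-] = sqrt(Kb x [CH3COO-]) = sqrt(5.56e-10 x 0.1759) = 9.89e-6 M.
pOH = 5.00, so pH = 14.00 - 5.00 = 9.00.

9.00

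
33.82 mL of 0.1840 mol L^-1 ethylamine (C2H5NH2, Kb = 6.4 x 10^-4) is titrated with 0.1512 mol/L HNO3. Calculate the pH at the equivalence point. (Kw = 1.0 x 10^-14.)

5.94

n(C2H5NH2) = 0.1840 x 0.03382 = 0.006223 mol; V(HNO3) at equivalence = 0.006223/0.1512 = 0.04116 L.
At equivalence the base is fully converted to C2H5NH3+; total volume = 0.07498 L, so [C2H5NH3+] = 0.006223/0.07498 = 0.08300 M.
Ka(C2H5NH3+) = Kw/Kb = 1.0e-14 / 6.4 x 10^-4 = 1.56e-11.
[H^+] = sqrt(Ka x [C2H5NH3+]) = sqrt(1.56e-11 x 0.08300) = 1.14e-6 M.
pH = -log(1.14e-6) = 5.94.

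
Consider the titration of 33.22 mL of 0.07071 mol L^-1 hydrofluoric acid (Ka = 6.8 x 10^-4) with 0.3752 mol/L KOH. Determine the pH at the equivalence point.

n(HF) = 0.07071 x 0.03322 = 0.002349 mol; V(KOH) at equivalence = 0.002349/0.3752 = 0.006261 L.
At equivalence all the acid is converted to F-; total volume = 0.03322 + 0.006261 = 0.03948 L, so [F-] = 0.002349/0.03948 = 0.05950 M.
Kb = Kw/Ka = 1.0e-14 / 6.8 x 10^-4 = 1.47e-11.
[OH^-] = sqrt(Kb x [F-]) = sqrt(1.47e-11 x 0.05950) = 9.35e-7 M.
pOH = 6.03, so pH = 14.00 - 6.03 = 7.97.

7.97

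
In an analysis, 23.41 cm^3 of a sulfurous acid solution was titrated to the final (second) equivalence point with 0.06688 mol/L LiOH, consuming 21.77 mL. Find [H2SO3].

n(LiOH) = 0.06688 x 0.02177 = 0.001456 mol.
At the final (second) equivalence point, 2 mol OH^- react per mol H2SO3, so n(H2SO3) = 0.001456 / 2 = 0.0007280 mol.
[H2SO3] = 0.0007280 / 0.02341 L = 0.0311 M.

0.0311 M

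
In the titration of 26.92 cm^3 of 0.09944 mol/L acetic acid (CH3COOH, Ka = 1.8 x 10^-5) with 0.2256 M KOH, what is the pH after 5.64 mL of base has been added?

Initial n(CH3COOH) = 0.09944 x 0.02692 = 0.002677 mol.
n(KOH) added = 0.2256 x 0.005640 = 0.001272 mol, converting that many moles of CH3COOH to CH3COO-.
Remaining n(CH3COOH) = 0.001405 mol; n(CH3COO-) = 0.001272 mol.
By Henderson-Hasselbalch, pH = pKa + log([A^-]/[HA]) = 4.74 + log(0.001272/0.001405) = 4.74 + (-0.04) = 4.70.

4.70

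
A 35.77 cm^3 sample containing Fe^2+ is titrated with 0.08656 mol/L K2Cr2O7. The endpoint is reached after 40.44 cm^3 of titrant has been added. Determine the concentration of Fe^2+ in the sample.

0.587 M

n(K2Cr2O7) = 0.08656 x 0.04044 = 0.003500 mol.
From the balanced equation, 1 mol K2Cr2O7 reacts with 6 mol Fe^2+, so n(Fe^2+) = 0.003500 x 6/1 = 0.02100 mol.
[Fe^2+] = 0.02100 / 0.03577 L = 0.587 M.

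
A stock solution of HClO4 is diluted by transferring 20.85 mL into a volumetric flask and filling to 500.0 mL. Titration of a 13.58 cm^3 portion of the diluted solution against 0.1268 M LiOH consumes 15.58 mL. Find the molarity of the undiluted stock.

3.49 M

n(LiOH) = 0.1268 x 0.01558 = 0.001976 mol.
n(HClO4) in the aliquot = 0.001976 mol.
[diluted HClO4] = 0.001976 / 0.01358 = 0.1455 M.
Dilution factor = 500.0/20.85 = 23.98, so [stock] = 0.1455 x 23.98 = 3.49 M.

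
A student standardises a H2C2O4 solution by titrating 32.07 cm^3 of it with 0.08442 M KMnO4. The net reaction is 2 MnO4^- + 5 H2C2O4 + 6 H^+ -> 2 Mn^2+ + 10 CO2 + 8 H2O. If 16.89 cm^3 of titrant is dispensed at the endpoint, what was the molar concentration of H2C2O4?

0.111 M

n(KMnO4) = 0.08442 x 0.01689 = 0.001426 mol.
From the balanced equation, 2 mol KMnO4 reacts with 5 mol H2C2O4, so n(H2C2O4) = 0.001426 x 5/2 = 0.003565 mol.
[H2C2O4] = 0.003565 / 0.03207 L = 0.111 M.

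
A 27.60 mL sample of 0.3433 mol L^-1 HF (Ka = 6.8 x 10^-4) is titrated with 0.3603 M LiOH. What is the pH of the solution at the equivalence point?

8.21

n(HF) = 0.3433 x 0.02760 = 0.009475 mol; V(LiOH) at equivalence = 0.009475/0.3603 = 0.02630 L.
At equivalence all the acid is converted to F-; total volume = 0.02760 + 0.02630 = 0.05390 L, so [F-] = 0.009475/0.05390 = 0.1758 M.
Kb = Kw/Ka = 1.0e-14 / 6.8 x 10^-4 = 1.47e-11.
[OH^-] = sqrt(Kb x [F-]) = sqrt(1.47e-11 x 0.1758) = 1.61e-6 M.
pOH = 5.79, so pH = 14.00 - 5.79 = 8.21.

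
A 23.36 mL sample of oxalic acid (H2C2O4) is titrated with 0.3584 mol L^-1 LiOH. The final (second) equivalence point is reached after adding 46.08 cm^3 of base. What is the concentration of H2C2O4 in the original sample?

0.353 M

n(LiOH) = 0.3584 x 0.04608 = 0.01652 mol.
At the final (second) equivalence point, 2 mol OH^- react per mol H2C2O4, so n(H2C2O4) = 0.01652 / 2 = 0.008258 mol.
[H2C2O4] = 0.008258 / 0.02336 L = 0.353 M.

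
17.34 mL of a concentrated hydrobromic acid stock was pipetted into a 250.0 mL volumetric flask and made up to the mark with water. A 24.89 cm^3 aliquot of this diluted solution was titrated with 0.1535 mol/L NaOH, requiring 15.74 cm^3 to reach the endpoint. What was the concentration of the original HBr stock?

n(NaOH) = 0.1535 x 0.01574 = 0.002416 mol.
n(HBr) in the aliquot = 0.002416 mol.
[diluted HBr] = 0.002416 / 0.02489 = 0.09707 M.
Dilution factor = 250.0/17.34 = 14.42, so [stock] = 0.09707 x 14.42 = 1.40 M.

1.40 M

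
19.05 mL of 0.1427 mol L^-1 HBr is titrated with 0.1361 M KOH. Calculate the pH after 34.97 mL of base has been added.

12.58

n(acid) = 0.1427 x 0.01905 = 0.002718 mol; n(KOH) added = 0.1361 x 0.03497 = 0.004759 mol.
Base is in excess by 0.004759 - 0.002718 = 0.002041 mol in a total volume of 0.05402 L.
[OH^-] = 0.002041/0.05402 = 0.03778 M, so pOH = 1.42 and pH = 14.00 - 1.42 = 12.58.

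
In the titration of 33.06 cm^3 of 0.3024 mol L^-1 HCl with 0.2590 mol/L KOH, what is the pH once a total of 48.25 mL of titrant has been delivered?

12.49

n(acid) = 0.3024 x 0.03306 = 0.009997 mol; n(KOH) added = 0.2590 x 0.04825 = 0.01250 mol.
Base is in excess by 0.01250 - 0.009997 = 0.002499 mol in a total volume of 0.08131 L.
[OH^-] = 0.002499/0.08131 = 0.03074 M, so pOH = 1.51 and pH = 14.00 - 1.51 = 12.49.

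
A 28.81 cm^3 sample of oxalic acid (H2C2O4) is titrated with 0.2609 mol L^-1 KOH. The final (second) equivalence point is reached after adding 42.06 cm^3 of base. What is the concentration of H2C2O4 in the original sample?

0.190 M

n(KOH) = 0.2609 x 0.04206 = 0.01097 mol.
At the final (second) equivalence point, 2 mol OH^- react per mol H2C2O4, so n(H2C2O4) = 0.01097 / 2 = 0.005487 mol.
[H2C2O4] = 0.005487 / 0.02881 L = 0.190 M.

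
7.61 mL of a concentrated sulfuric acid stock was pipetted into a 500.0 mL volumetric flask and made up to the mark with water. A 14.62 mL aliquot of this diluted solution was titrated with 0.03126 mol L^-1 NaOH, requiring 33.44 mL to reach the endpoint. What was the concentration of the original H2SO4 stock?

2.35 M

n(NaOH) = 0.03126 x 0.03344 = 0.001045 mol.
n(H2SO4) in the aliquot = 0.001045 x 1/2 = 0.0005227 mol.
[diluted H2SO4] = 0.0005227 / 0.01462 = 0.03575 M.
Dilution factor = 500.0/7.610 = 65.70, so [stock] = 0.03575 x 65.70 = 2.35 M.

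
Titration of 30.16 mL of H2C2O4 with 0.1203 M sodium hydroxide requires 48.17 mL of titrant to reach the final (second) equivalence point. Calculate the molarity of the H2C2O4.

n(NaOH) = 0.1203 x 0.04817 = 0.005795 mol.
At the final (second) equivalence point, 2 mol OH^- react per mol H2C2O4, so n(H2C2O4) = 0.005795 / 2 = 0.002897 mol.
[H2C2O4] = 0.002897 / 0.03016 L = 0.0961 M.

0.0961 M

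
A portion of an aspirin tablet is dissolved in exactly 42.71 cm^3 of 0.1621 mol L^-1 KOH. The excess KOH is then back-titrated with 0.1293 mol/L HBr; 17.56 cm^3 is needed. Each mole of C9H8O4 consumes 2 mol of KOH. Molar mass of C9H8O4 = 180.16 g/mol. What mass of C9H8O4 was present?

0.419 g

Total n(KOH) added = 0.1621 x 0.04271 = 0.006923 mol.
n(HBr) used = 0.1293 x 0.01756 = 0.002271 mol, which equals the excess n(KOH).
So n(KOH) consumed by the sample = 0.006923 - 0.002271 = 0.004653 mol.
n(C9H8O4) = 0.004653 / 2 = 0.002326 mol.
mass = 0.002326 mol x 180.16 g/mol = 0.419 g.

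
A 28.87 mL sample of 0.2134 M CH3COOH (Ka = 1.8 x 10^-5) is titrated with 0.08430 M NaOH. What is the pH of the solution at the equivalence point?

8.76

n(CH3COOH) = 0.2134 x 0.02887 = 0.006161 mol; V(NaOH) at equivalence = 0.006161/0.08430 = 0.07308 L.
At equivalence all the acid is converted to CH3COO-; total volume = 0.02887 + 0.07308 = 0.1020 L, so [CH3COO-] = 0.006161/0.1020 = 0.06043 M.
Kb = Kw/Ka = 1.0e-14 / 1.8 x 10^-5 = 5.56e-10.
[OH^-] = sqrt(Kb x [CH3COO-]) = sqrt(5.56e-10 x 0.06043) = 5.79e-6 M.
pOH = 5.24, so pH = 14.00 - 5.24 = 8.76.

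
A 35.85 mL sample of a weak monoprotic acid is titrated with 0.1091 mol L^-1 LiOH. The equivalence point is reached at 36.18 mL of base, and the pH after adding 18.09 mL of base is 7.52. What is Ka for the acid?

18.09 mL is half of the equivalence volume, so this is the half-equivalence point where [HA] = [A^-].
At half-equivalence pH = pKa, so pKa = 7.52.
Ka = 10^(-7.52) = 3.0 x 10^-8.

3.0 x 10^-8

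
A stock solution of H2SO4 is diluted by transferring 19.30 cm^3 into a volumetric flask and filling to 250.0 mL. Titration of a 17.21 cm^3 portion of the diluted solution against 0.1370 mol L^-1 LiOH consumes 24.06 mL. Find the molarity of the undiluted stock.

n(LiOH) = 0.1370 x 0.02406 = 0.003296 mol.
n(H2SO4) in the aliquot = 0.003296 x 1/2 = 0.001648 mol.
[diluted H2SO4] = 0.001648 / 0.01721 = 0.09576 M.
Dilution factor = 250.0/19.30 = 12.95, so [stock] = 0.09576 x 12.95 = 1.24 M.

1.24 M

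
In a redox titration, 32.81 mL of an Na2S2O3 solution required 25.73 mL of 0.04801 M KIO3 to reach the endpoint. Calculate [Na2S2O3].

0.226 M

n(KIO3) = 0.04801 x 0.02573 = 0.001235 mol.
From the balanced equation, 1 mol KIO3 reacts with 6 mol Na2S2O3, so n(Na2S2O3) = 0.001235 x 6/1 = 0.007412 mol.
[Na2S2O3] = 0.007412 / 0.03281 L = 0.226 M.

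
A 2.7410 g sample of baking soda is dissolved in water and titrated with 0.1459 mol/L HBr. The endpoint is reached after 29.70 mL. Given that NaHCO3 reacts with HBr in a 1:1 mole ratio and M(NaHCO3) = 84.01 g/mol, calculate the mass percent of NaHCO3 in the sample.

13.3%

n(HBr) = 0.1459 x 0.02970 = 0.004333 mol.
n(NaHCO3) = 0.004333 / 1 = 0.004333 mol.
mass of NaHCO3 = 0.004333 x 84.01 = 0.3640 g.
% purity = 0.3640 / 2.7410 x 100 = 13.3%.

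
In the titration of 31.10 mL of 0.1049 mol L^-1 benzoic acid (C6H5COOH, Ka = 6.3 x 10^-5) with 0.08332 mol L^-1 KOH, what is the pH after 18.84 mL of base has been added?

Initial n(C6H5COOH) = 0.1049 x 0.03110 = 0.003262 mol.
n(KOH) added = 0.08332 x 0.01884 = 0.001570 mol, converting that many moles of C6H5COOH to C6H5COO-.
Remaining n(C6H5COOH) = 0.001693 mol; n(C6H5COO-) = 0.001570 mol.
By Henderson-Hasselbalch, pH = pKa + log([A^-]/[HA]) = 4.20 + log(0.001570/0.001693) = 4.20 + (-0.03) = 4.17.

4.17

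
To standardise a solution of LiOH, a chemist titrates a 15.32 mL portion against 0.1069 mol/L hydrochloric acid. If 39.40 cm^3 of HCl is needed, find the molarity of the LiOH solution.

n(HCl) delivered = 0.1069 x 0.03940 = 0.004212 mol.
For a 1:1 reaction, n(LiOH) = 0.004212 mol.
[LiOH] = 0.004212 mol / 0.01532 L = 0.275 M.

0.275 M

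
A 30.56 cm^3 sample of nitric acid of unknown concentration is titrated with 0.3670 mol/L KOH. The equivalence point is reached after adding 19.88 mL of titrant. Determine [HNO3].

n(KOH) delivered = 0.3670 x 0.01988 = 0.007296 mol.
For a 1:1 reaction, n(HNO3) = 0.007296 mol.
[HNO3] = 0.007296 mol / 0.03056 L = 0.239 M.

0.239 M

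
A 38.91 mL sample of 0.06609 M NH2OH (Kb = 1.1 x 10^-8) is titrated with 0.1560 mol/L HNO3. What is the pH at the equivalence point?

3.69

n(NH2OH) = 0.06609 x 0.03891 = 0.002572 mol; V(HNO3) at equivalence = 0.002572/0.1560 = 0.01648 L.
At equivalence the base is fully converted to NH3OH+; total volume = 0.05539 L, so [NH3OH+] = 0.002572/0.05539 = 0.04642 M.
Ka(NH3OH+) = Kw/Kb = 1.0e-14 / 1.1 x 10^-8 = 9.09e-7.
[H^+] = sqrt(Ka x [NH3OH+]) = sqrt(9.09e-7 x 0.04642) = 0.000205 M.
pH = -log(0.000205) = 3.69.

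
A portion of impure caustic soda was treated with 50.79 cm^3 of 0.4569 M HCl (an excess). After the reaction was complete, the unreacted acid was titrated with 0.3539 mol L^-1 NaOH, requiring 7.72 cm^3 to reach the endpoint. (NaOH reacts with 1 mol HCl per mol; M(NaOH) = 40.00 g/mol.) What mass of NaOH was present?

0.819 g

Total n(HCl) added = 0.4569 x 0.05079 = 0.02321 mol.
n(NaOH) used = 0.3539 x 0.007720 = 0.002732 mol, which equals the excess n(HCl).
So n(HCl) consumed by the sample = 0.02321 - 0.002732 = 0.02047 mol.
n(NaOH) = 0.02047 / 1 = 0.02047 mol.
mass = 0.02047 mol x 40.00 g/mol = 0.819 g.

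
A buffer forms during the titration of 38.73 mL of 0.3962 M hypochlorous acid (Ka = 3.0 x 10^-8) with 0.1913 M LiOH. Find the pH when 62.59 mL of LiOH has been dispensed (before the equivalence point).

8.07

Initial n(HClO) = 0.3962 x 0.03873 = 0.01534 mol.
n(LiOH) added = 0.1913 x 0.06259 = 0.01197 mol, converting that many moles of HClO to ClO-.
Remaining n(HClO) = 0.003371 mol; n(ClO-) = 0.01197 mol.
By Henderson-Hasselbalch, pH = pKa + log([A^-]/[HA]) = 7.52 + log(0.01197/0.003371) = 7.52 + (+0.55) = 8.07.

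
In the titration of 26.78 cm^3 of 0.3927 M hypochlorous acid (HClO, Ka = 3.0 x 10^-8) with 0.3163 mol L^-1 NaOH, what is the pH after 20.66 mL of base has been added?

7.74

Initial n(HClO) = 0.3927 x 0.02678 = 0.01052 mol.
n(NaOH) added = 0.3163 x 0.02066 = 0.006535 mol, converting that many moles of HClO to ClO-.
Remaining n(HClO) = 0.003982 mol; n(ClO-) = 0.006535 mol.
By Henderson-Hasselbalch, pH = pKa + log([A^-]/[HA]) = 7.52 + log(0.006535/0.003982) = 7.52 + (+0.22) = 7.74.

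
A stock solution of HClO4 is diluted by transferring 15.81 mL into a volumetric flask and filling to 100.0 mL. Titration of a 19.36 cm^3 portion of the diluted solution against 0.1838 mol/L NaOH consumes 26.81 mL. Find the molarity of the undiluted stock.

1.61 M

n(NaOH) = 0.1838 x 0.02681 = 0.004928 mol.
n(HClO4) in the aliquot = 0.004928 mol.
[diluted HClO4] = 0.004928 / 0.01936 = 0.2545 M.
Dilution factor = 100.0/15.81 = 6.325, so [stock] = 0.2545 x 6.325 = 1.61 M.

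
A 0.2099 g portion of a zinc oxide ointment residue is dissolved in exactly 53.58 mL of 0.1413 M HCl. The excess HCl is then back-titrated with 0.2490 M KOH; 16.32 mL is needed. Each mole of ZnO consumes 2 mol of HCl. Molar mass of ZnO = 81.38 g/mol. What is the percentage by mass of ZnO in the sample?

68.0%

Total n(HCl) added = 0.1413 x 0.05358 = 0.007571 mol.
n(KOH) used = 0.2490 x 0.01632 = 0.004064 mol, which equals the excess n(HCl).
So n(HCl) consumed by the sample = 0.007571 - 0.004064 = 0.003507 mol.
n(ZnO) = 0.003507 / 2 = 0.001754 mol.
mass ZnO = 0.001754 x 81.38 = 0.1427 g, so %ZnO = 0.1427/0.2099 x 100 = 68.0%.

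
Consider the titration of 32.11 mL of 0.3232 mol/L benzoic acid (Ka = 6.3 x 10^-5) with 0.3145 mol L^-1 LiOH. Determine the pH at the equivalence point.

8.70

n(C6H5COOH) = 0.3232 x 0.03211 = 0.01038 mol; V(LiOH) at equivalence = 0.01038/0.3145 = 0.03300 L.
At equivalence all the acid is converted to C6H5COO-; total volume = 0.03211 + 0.03300 = 0.06511 L, so [C6H5COO-] = 0.01038/0.06511 = 0.1594 M.
Kb = Kw/Ka = 1.0e-14 / 6.3 x 10^-5 = 1.59e-10.
[OH^-] = sqrt(Kb x [C6H5COO-]) = sqrt(1.59e-10 x 0.1594) = 5.03e-6 M.
pOH = 5.30, so pH = 14.00 - 5.30 = 8.70.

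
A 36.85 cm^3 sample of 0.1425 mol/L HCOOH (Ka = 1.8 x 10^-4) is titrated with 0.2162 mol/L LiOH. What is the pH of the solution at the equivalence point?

8.34

n(HCOOH) = 0.1425 x 0.03685 = 0.005251 mol; V(LiOH) at equivalence = 0.005251/0.2162 = 0.02429 L.
At equivalence all the acid is converted to HCOO-; total volume = 0.03685 + 0.02429 = 0.06114 L, so [HCOO-] = 0.005251/0.06114 = 0.08589 M.
Kb = Kw/Ka = 1.0e-14 / 1.8 x 10^-4 = 5.56e-11.
[OH^-] = sqrt(Kb x [HCOO-]) = sqrt(5.56e-11 x 0.08589) = 2.18e-6 M.
pOH = 5.66, so pH = 14.00 - 5.66 = 8.34.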